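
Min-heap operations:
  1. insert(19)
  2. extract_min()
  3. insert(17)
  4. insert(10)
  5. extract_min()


insert(19) -> [19]
extract_min()->19, []
insert(17) -> [17]
insert(10) -> [10, 17]
extract_min()->10, [17]

Final heap: [17]


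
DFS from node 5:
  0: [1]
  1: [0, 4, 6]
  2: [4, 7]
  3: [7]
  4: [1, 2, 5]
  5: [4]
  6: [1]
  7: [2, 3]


Visit 5, push [4]
Visit 4, push [2, 1]
Visit 1, push [6, 0]
Visit 0, push []
Visit 6, push []
Visit 2, push [7]
Visit 7, push [3]
Visit 3, push []

DFS order: [5, 4, 1, 0, 6, 2, 7, 3]


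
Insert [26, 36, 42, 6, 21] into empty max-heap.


Insert 26: [26]
Insert 36: [36, 26]
Insert 42: [42, 26, 36]
Insert 6: [42, 26, 36, 6]
Insert 21: [42, 26, 36, 6, 21]

Final heap: [42, 26, 36, 6, 21]


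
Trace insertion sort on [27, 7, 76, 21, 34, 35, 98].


Initial: [27, 7, 76, 21, 34, 35, 98]
Insert 7: [7, 27, 76, 21, 34, 35, 98]
Insert 76: [7, 27, 76, 21, 34, 35, 98]
Insert 21: [7, 21, 27, 76, 34, 35, 98]
Insert 34: [7, 21, 27, 34, 76, 35, 98]
Insert 35: [7, 21, 27, 34, 35, 76, 98]
Insert 98: [7, 21, 27, 34, 35, 76, 98]

Sorted: [7, 21, 27, 34, 35, 76, 98]


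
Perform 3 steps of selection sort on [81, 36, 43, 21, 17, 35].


Initial: [81, 36, 43, 21, 17, 35]
Step 1: min=17 at 4
  Swap: [17, 36, 43, 21, 81, 35]
Step 2: min=21 at 3
  Swap: [17, 21, 43, 36, 81, 35]
Step 3: min=35 at 5
  Swap: [17, 21, 35, 36, 81, 43]

After 3 steps: [17, 21, 35, 36, 81, 43]


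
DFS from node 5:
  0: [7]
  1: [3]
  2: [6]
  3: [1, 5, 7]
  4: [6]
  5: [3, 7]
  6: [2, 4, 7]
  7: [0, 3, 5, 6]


Visit 5, push [7, 3]
Visit 3, push [7, 1]
Visit 1, push []
Visit 7, push [6, 0]
Visit 0, push []
Visit 6, push [4, 2]
Visit 2, push []
Visit 4, push []

DFS order: [5, 3, 1, 7, 0, 6, 2, 4]


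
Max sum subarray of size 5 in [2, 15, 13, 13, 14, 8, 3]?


[0:5]: 57
[1:6]: 63
[2:7]: 51

Max: 63 at [1:6]


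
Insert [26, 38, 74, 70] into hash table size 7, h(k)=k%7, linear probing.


Insert 26: h=5 -> slot 5
Insert 38: h=3 -> slot 3
Insert 74: h=4 -> slot 4
Insert 70: h=0 -> slot 0

Table: [70, None, None, 38, 74, 26, None]


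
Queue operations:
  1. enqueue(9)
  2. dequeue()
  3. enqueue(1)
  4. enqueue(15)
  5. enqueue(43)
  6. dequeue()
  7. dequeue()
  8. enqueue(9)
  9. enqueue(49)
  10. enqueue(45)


enqueue(9) -> [9]
dequeue()->9, []
enqueue(1) -> [1]
enqueue(15) -> [1, 15]
enqueue(43) -> [1, 15, 43]
dequeue()->1, [15, 43]
dequeue()->15, [43]
enqueue(9) -> [43, 9]
enqueue(49) -> [43, 9, 49]
enqueue(45) -> [43, 9, 49, 45]

Final queue: [43, 9, 49, 45]


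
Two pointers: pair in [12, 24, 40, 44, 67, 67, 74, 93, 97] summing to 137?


lo=0(12)+hi=8(97)=109
lo=1(24)+hi=8(97)=121
lo=2(40)+hi=8(97)=137

Yes: 40+97=137


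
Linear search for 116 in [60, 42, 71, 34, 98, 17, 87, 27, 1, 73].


i=0: 60!=116
i=1: 42!=116
i=2: 71!=116
i=3: 34!=116
i=4: 98!=116
i=5: 17!=116
i=6: 87!=116
i=7: 27!=116
i=8: 1!=116
i=9: 73!=116

Not found, 10 comps


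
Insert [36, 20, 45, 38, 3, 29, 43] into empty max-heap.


Insert 36: [36]
Insert 20: [36, 20]
Insert 45: [45, 20, 36]
Insert 38: [45, 38, 36, 20]
Insert 3: [45, 38, 36, 20, 3]
Insert 29: [45, 38, 36, 20, 3, 29]
Insert 43: [45, 38, 43, 20, 3, 29, 36]

Final heap: [45, 38, 43, 20, 3, 29, 36]


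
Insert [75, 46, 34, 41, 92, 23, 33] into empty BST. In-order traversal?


Insert 75: root
Insert 46: L from 75
Insert 34: L from 75 -> L from 46
Insert 41: L from 75 -> L from 46 -> R from 34
Insert 92: R from 75
Insert 23: L from 75 -> L from 46 -> L from 34
Insert 33: L from 75 -> L from 46 -> L from 34 -> R from 23

In-order: [23, 33, 34, 41, 46, 75, 92]


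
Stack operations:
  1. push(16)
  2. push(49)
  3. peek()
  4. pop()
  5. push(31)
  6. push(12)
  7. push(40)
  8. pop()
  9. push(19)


push(16) -> [16]
push(49) -> [16, 49]
peek()->49
pop()->49, [16]
push(31) -> [16, 31]
push(12) -> [16, 31, 12]
push(40) -> [16, 31, 12, 40]
pop()->40, [16, 31, 12]
push(19) -> [16, 31, 12, 19]

Final stack: [16, 31, 12, 19]


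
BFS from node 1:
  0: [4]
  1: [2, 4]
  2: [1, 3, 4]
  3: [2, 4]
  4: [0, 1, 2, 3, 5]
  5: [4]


Visit 1, enqueue [2, 4]
Visit 2, enqueue [3]
Visit 4, enqueue [0, 5]
Visit 3, enqueue []
Visit 0, enqueue []
Visit 5, enqueue []

BFS order: [1, 2, 4, 3, 0, 5]


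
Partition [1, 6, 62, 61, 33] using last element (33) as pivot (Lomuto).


Pivot: 33
  1 <= 33: advance i (no swap)
  6 <= 33: advance i (no swap)
Place pivot at 2: [1, 6, 33, 61, 62]

Partitioned: [1, 6, 33, 61, 62]


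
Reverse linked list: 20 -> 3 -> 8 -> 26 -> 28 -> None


Step 1: curr=20, set curr.next=prev(None) | reversed so far: 20
Step 2: curr=3, set curr.next=prev(20) | reversed so far: 3 -> 20
Step 3: curr=8, set curr.next=prev(3) | reversed so far: 8 -> 3 -> 20
Step 4: curr=26, set curr.next=prev(8) | reversed so far: 26 -> 8 -> 3 -> 20
Step 5: curr=28, set curr.next=prev(26) | reversed so far: 28 -> 26 -> 8 -> 3 -> 20

28 -> 26 -> 8 -> 3 -> 20 -> None


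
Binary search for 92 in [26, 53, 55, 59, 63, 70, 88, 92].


Step 1: lo=0, hi=7, mid=3, val=59
Step 2: lo=4, hi=7, mid=5, val=70
Step 3: lo=6, hi=7, mid=6, val=88
Step 4: lo=7, hi=7, mid=7, val=92

Found at index 7


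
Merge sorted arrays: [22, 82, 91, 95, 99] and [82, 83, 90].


Take 22 from A
Take 82 from A
Take 82 from B
Take 83 from B
Take 90 from B

Merged: [22, 82, 82, 83, 90, 91, 95, 99]


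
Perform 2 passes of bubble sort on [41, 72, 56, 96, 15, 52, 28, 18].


Initial: [41, 72, 56, 96, 15, 52, 28, 18]
Pass 1: [41, 56, 72, 15, 52, 28, 18, 96] (5 swaps)
Pass 2: [41, 56, 15, 52, 28, 18, 72, 96] (4 swaps)

After 2 passes: [41, 56, 15, 52, 28, 18, 72, 96]


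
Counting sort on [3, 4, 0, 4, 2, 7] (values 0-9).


Input: [3, 4, 0, 4, 2, 7]
Counts: [1, 0, 1, 1, 2, 0, 0, 1, 0, 0]

Sorted: [0, 2, 3, 4, 4, 7]


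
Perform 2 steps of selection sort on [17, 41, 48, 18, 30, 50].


Initial: [17, 41, 48, 18, 30, 50]
Step 1: min=17 at 0
  Swap: [17, 41, 48, 18, 30, 50]
Step 2: min=18 at 3
  Swap: [17, 18, 48, 41, 30, 50]

After 2 steps: [17, 18, 48, 41, 30, 50]


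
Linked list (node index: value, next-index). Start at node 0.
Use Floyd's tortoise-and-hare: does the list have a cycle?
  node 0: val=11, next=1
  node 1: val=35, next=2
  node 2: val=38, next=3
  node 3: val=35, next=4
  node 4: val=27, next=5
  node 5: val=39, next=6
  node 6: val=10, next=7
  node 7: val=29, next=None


Floyd's tortoise (slow, +1) and hare (fast, +2):
  init: slow=0, fast=0
  step 1: slow=1, fast=2
  step 2: slow=2, fast=4
  step 3: slow=3, fast=6
  step 4: fast 6->7->None, no cycle

Cycle: no


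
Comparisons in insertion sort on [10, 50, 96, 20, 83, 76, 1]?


Algorithm: insertion sort
Input: [10, 50, 96, 20, 83, 76, 1]
Sorted: [1, 10, 20, 50, 76, 83, 96]

16


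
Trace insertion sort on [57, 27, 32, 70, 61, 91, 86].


Initial: [57, 27, 32, 70, 61, 91, 86]
Insert 27: [27, 57, 32, 70, 61, 91, 86]
Insert 32: [27, 32, 57, 70, 61, 91, 86]
Insert 70: [27, 32, 57, 70, 61, 91, 86]
Insert 61: [27, 32, 57, 61, 70, 91, 86]
Insert 91: [27, 32, 57, 61, 70, 91, 86]
Insert 86: [27, 32, 57, 61, 70, 86, 91]

Sorted: [27, 32, 57, 61, 70, 86, 91]


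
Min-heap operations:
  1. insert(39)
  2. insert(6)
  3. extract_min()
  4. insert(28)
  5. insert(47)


insert(39) -> [39]
insert(6) -> [6, 39]
extract_min()->6, [39]
insert(28) -> [28, 39]
insert(47) -> [28, 39, 47]

Final heap: [28, 39, 47]


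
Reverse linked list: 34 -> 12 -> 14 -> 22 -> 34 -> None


Step 1: curr=34, set curr.next=prev(None) | reversed so far: 34
Step 2: curr=12, set curr.next=prev(34) | reversed so far: 12 -> 34
Step 3: curr=14, set curr.next=prev(12) | reversed so far: 14 -> 12 -> 34
Step 4: curr=22, set curr.next=prev(14) | reversed so far: 22 -> 14 -> 12 -> 34
Step 5: curr=34, set curr.next=prev(22) | reversed so far: 34 -> 22 -> 14 -> 12 -> 34

34 -> 22 -> 14 -> 12 -> 34 -> None


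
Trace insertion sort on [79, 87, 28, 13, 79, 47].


Initial: [79, 87, 28, 13, 79, 47]
Insert 87: [79, 87, 28, 13, 79, 47]
Insert 28: [28, 79, 87, 13, 79, 47]
Insert 13: [13, 28, 79, 87, 79, 47]
Insert 79: [13, 28, 79, 79, 87, 47]
Insert 47: [13, 28, 47, 79, 79, 87]

Sorted: [13, 28, 47, 79, 79, 87]


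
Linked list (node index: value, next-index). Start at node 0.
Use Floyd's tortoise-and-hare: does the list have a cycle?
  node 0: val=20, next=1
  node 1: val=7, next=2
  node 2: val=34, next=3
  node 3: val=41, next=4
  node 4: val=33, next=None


Floyd's tortoise (slow, +1) and hare (fast, +2):
  init: slow=0, fast=0
  step 1: slow=1, fast=2
  step 2: slow=2, fast=4
  step 3: fast -> None, no cycle

Cycle: no


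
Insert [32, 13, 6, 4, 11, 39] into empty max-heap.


Insert 32: [32]
Insert 13: [32, 13]
Insert 6: [32, 13, 6]
Insert 4: [32, 13, 6, 4]
Insert 11: [32, 13, 6, 4, 11]
Insert 39: [39, 13, 32, 4, 11, 6]

Final heap: [39, 13, 32, 4, 11, 6]


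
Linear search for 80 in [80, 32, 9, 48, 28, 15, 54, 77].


i=0: 80==80 found!

Found at 0, 1 comps


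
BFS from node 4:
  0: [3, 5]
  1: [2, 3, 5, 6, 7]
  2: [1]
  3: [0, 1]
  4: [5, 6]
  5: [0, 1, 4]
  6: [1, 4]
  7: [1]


Visit 4, enqueue [5, 6]
Visit 5, enqueue [0, 1]
Visit 6, enqueue []
Visit 0, enqueue [3]
Visit 1, enqueue [2, 7]
Visit 3, enqueue []
Visit 2, enqueue []
Visit 7, enqueue []

BFS order: [4, 5, 6, 0, 1, 3, 2, 7]


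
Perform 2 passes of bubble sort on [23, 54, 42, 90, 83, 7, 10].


Initial: [23, 54, 42, 90, 83, 7, 10]
Pass 1: [23, 42, 54, 83, 7, 10, 90] (4 swaps)
Pass 2: [23, 42, 54, 7, 10, 83, 90] (2 swaps)

After 2 passes: [23, 42, 54, 7, 10, 83, 90]


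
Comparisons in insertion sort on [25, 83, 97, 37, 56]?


Algorithm: insertion sort
Input: [25, 83, 97, 37, 56]
Sorted: [25, 37, 56, 83, 97]

8


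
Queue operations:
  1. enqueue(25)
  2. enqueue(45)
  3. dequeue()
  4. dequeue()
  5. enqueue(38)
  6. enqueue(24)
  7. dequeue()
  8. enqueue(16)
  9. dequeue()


enqueue(25) -> [25]
enqueue(45) -> [25, 45]
dequeue()->25, [45]
dequeue()->45, []
enqueue(38) -> [38]
enqueue(24) -> [38, 24]
dequeue()->38, [24]
enqueue(16) -> [24, 16]
dequeue()->24, [16]

Final queue: [16]


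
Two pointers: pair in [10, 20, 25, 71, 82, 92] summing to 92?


lo=0(10)+hi=5(92)=102
lo=0(10)+hi=4(82)=92

Yes: 10+82=92


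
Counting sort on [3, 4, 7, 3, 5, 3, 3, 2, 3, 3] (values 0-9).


Input: [3, 4, 7, 3, 5, 3, 3, 2, 3, 3]
Counts: [0, 0, 1, 6, 1, 1, 0, 1, 0, 0]

Sorted: [2, 3, 3, 3, 3, 3, 3, 4, 5, 7]


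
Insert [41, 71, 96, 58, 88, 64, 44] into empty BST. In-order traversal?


Insert 41: root
Insert 71: R from 41
Insert 96: R from 41 -> R from 71
Insert 58: R from 41 -> L from 71
Insert 88: R from 41 -> R from 71 -> L from 96
Insert 64: R from 41 -> L from 71 -> R from 58
Insert 44: R from 41 -> L from 71 -> L from 58

In-order: [41, 44, 58, 64, 71, 88, 96]


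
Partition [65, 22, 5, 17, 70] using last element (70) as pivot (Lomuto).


Pivot: 70
  65 <= 70: advance i (no swap)
  22 <= 70: advance i (no swap)
  5 <= 70: advance i (no swap)
  17 <= 70: advance i (no swap)
Place pivot at 4: [65, 22, 5, 17, 70]

Partitioned: [65, 22, 5, 17, 70]


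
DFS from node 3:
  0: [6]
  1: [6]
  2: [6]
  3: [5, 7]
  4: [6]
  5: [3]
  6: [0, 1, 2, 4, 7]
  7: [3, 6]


Visit 3, push [7, 5]
Visit 5, push []
Visit 7, push [6]
Visit 6, push [4, 2, 1, 0]
Visit 0, push []
Visit 1, push []
Visit 2, push []
Visit 4, push []

DFS order: [3, 5, 7, 6, 0, 1, 2, 4]


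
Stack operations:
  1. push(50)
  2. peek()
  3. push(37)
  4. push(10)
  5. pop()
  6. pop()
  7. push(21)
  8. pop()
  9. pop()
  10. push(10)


push(50) -> [50]
peek()->50
push(37) -> [50, 37]
push(10) -> [50, 37, 10]
pop()->10, [50, 37]
pop()->37, [50]
push(21) -> [50, 21]
pop()->21, [50]
pop()->50, []
push(10) -> [10]

Final stack: [10]


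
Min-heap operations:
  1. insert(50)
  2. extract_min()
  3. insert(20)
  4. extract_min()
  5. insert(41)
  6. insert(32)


insert(50) -> [50]
extract_min()->50, []
insert(20) -> [20]
extract_min()->20, []
insert(41) -> [41]
insert(32) -> [32, 41]

Final heap: [32, 41]


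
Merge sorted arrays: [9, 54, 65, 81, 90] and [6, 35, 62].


Take 6 from B
Take 9 from A
Take 35 from B
Take 54 from A
Take 62 from B

Merged: [6, 9, 35, 54, 62, 65, 81, 90]


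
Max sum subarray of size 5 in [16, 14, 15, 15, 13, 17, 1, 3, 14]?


[0:5]: 73
[1:6]: 74
[2:7]: 61
[3:8]: 49
[4:9]: 48

Max: 74 at [1:6]


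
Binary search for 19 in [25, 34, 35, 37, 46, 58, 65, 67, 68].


Step 1: lo=0, hi=8, mid=4, val=46
Step 2: lo=0, hi=3, mid=1, val=34
Step 3: lo=0, hi=0, mid=0, val=25

Not found


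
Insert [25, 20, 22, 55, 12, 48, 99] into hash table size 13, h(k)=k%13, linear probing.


Insert 25: h=12 -> slot 12
Insert 20: h=7 -> slot 7
Insert 22: h=9 -> slot 9
Insert 55: h=3 -> slot 3
Insert 12: h=12, 1 probes -> slot 0
Insert 48: h=9, 1 probes -> slot 10
Insert 99: h=8 -> slot 8

Table: [12, None, None, 55, None, None, None, 20, 99, 22, 48, None, 25]


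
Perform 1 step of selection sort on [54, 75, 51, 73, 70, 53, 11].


Initial: [54, 75, 51, 73, 70, 53, 11]
Step 1: min=11 at 6
  Swap: [11, 75, 51, 73, 70, 53, 54]

After 1 step: [11, 75, 51, 73, 70, 53, 54]


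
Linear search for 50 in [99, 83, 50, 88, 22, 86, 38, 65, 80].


i=0: 99!=50
i=1: 83!=50
i=2: 50==50 found!

Found at 2, 3 comps


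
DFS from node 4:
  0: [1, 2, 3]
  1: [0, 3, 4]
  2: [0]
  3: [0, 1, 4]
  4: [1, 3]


Visit 4, push [3, 1]
Visit 1, push [3, 0]
Visit 0, push [3, 2]
Visit 2, push []
Visit 3, push []

DFS order: [4, 1, 0, 2, 3]


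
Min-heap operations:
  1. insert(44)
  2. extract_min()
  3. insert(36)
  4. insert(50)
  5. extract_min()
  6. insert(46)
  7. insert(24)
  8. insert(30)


insert(44) -> [44]
extract_min()->44, []
insert(36) -> [36]
insert(50) -> [36, 50]
extract_min()->36, [50]
insert(46) -> [46, 50]
insert(24) -> [24, 50, 46]
insert(30) -> [24, 30, 46, 50]

Final heap: [24, 30, 46, 50]


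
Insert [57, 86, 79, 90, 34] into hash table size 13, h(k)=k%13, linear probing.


Insert 57: h=5 -> slot 5
Insert 86: h=8 -> slot 8
Insert 79: h=1 -> slot 1
Insert 90: h=12 -> slot 12
Insert 34: h=8, 1 probes -> slot 9

Table: [None, 79, None, None, None, 57, None, None, 86, 34, None, None, 90]


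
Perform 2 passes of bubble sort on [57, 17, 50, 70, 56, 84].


Initial: [57, 17, 50, 70, 56, 84]
Pass 1: [17, 50, 57, 56, 70, 84] (3 swaps)
Pass 2: [17, 50, 56, 57, 70, 84] (1 swaps)

After 2 passes: [17, 50, 56, 57, 70, 84]


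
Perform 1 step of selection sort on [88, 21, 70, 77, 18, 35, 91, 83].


Initial: [88, 21, 70, 77, 18, 35, 91, 83]
Step 1: min=18 at 4
  Swap: [18, 21, 70, 77, 88, 35, 91, 83]

After 1 step: [18, 21, 70, 77, 88, 35, 91, 83]


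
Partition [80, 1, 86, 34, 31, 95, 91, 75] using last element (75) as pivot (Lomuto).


Pivot: 75
  1 <= 75: swap -> [1, 80, 86, 34, 31, 95, 91, 75]
  34 <= 75: swap -> [1, 34, 86, 80, 31, 95, 91, 75]
  31 <= 75: swap -> [1, 34, 31, 80, 86, 95, 91, 75]
Place pivot at 3: [1, 34, 31, 75, 86, 95, 91, 80]

Partitioned: [1, 34, 31, 75, 86, 95, 91, 80]


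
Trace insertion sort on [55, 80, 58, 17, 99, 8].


Initial: [55, 80, 58, 17, 99, 8]
Insert 80: [55, 80, 58, 17, 99, 8]
Insert 58: [55, 58, 80, 17, 99, 8]
Insert 17: [17, 55, 58, 80, 99, 8]
Insert 99: [17, 55, 58, 80, 99, 8]
Insert 8: [8, 17, 55, 58, 80, 99]

Sorted: [8, 17, 55, 58, 80, 99]


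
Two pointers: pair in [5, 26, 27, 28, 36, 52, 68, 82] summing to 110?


lo=0(5)+hi=7(82)=87
lo=1(26)+hi=7(82)=108
lo=2(27)+hi=7(82)=109
lo=3(28)+hi=7(82)=110

Yes: 28+82=110


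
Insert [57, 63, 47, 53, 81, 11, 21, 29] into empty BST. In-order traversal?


Insert 57: root
Insert 63: R from 57
Insert 47: L from 57
Insert 53: L from 57 -> R from 47
Insert 81: R from 57 -> R from 63
Insert 11: L from 57 -> L from 47
Insert 21: L from 57 -> L from 47 -> R from 11
Insert 29: L from 57 -> L from 47 -> R from 11 -> R from 21

In-order: [11, 21, 29, 47, 53, 57, 63, 81]


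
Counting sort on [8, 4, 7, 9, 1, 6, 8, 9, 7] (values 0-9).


Input: [8, 4, 7, 9, 1, 6, 8, 9, 7]
Counts: [0, 1, 0, 0, 1, 0, 1, 2, 2, 2]

Sorted: [1, 4, 6, 7, 7, 8, 8, 9, 9]


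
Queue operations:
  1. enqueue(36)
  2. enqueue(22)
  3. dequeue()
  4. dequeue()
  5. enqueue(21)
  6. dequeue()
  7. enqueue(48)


enqueue(36) -> [36]
enqueue(22) -> [36, 22]
dequeue()->36, [22]
dequeue()->22, []
enqueue(21) -> [21]
dequeue()->21, []
enqueue(48) -> [48]

Final queue: [48]


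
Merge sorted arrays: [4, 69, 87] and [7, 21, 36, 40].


Take 4 from A
Take 7 from B
Take 21 from B
Take 36 from B
Take 40 from B

Merged: [4, 7, 21, 36, 40, 69, 87]


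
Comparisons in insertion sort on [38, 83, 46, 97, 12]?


Algorithm: insertion sort
Input: [38, 83, 46, 97, 12]
Sorted: [12, 38, 46, 83, 97]

8


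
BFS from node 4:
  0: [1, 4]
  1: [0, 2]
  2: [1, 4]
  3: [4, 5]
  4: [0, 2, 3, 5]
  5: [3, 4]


Visit 4, enqueue [0, 2, 3, 5]
Visit 0, enqueue [1]
Visit 2, enqueue []
Visit 3, enqueue []
Visit 5, enqueue []
Visit 1, enqueue []

BFS order: [4, 0, 2, 3, 5, 1]


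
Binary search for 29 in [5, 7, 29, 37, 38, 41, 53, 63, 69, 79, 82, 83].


Step 1: lo=0, hi=11, mid=5, val=41
Step 2: lo=0, hi=4, mid=2, val=29

Found at index 2


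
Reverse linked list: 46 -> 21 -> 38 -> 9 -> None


Step 1: curr=46, set curr.next=prev(None) | reversed so far: 46
Step 2: curr=21, set curr.next=prev(46) | reversed so far: 21 -> 46
Step 3: curr=38, set curr.next=prev(21) | reversed so far: 38 -> 21 -> 46
Step 4: curr=9, set curr.next=prev(38) | reversed so far: 9 -> 38 -> 21 -> 46

9 -> 38 -> 21 -> 46 -> None


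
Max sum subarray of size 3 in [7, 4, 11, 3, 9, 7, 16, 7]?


[0:3]: 22
[1:4]: 18
[2:5]: 23
[3:6]: 19
[4:7]: 32
[5:8]: 30

Max: 32 at [4:7]


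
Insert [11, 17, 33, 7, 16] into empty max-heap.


Insert 11: [11]
Insert 17: [17, 11]
Insert 33: [33, 11, 17]
Insert 7: [33, 11, 17, 7]
Insert 16: [33, 16, 17, 7, 11]

Final heap: [33, 16, 17, 7, 11]


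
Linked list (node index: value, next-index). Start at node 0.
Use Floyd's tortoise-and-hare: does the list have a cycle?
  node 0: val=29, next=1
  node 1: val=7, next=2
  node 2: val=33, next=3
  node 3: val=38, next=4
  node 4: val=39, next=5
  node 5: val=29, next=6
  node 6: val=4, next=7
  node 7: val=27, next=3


Floyd's tortoise (slow, +1) and hare (fast, +2):
  init: slow=0, fast=0
  step 1: slow=1, fast=2
  step 2: slow=2, fast=4
  step 3: slow=3, fast=6
  step 4: slow=4, fast=3
  step 5: slow=5, fast=5
  slow == fast at node 5: cycle detected

Cycle: yes


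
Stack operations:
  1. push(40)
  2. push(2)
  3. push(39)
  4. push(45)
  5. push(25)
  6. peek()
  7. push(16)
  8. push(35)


push(40) -> [40]
push(2) -> [40, 2]
push(39) -> [40, 2, 39]
push(45) -> [40, 2, 39, 45]
push(25) -> [40, 2, 39, 45, 25]
peek()->25
push(16) -> [40, 2, 39, 45, 25, 16]
push(35) -> [40, 2, 39, 45, 25, 16, 35]

Final stack: [40, 2, 39, 45, 25, 16, 35]


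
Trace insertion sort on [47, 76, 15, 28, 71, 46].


Initial: [47, 76, 15, 28, 71, 46]
Insert 76: [47, 76, 15, 28, 71, 46]
Insert 15: [15, 47, 76, 28, 71, 46]
Insert 28: [15, 28, 47, 76, 71, 46]
Insert 71: [15, 28, 47, 71, 76, 46]
Insert 46: [15, 28, 46, 47, 71, 76]

Sorted: [15, 28, 46, 47, 71, 76]


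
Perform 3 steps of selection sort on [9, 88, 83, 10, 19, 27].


Initial: [9, 88, 83, 10, 19, 27]
Step 1: min=9 at 0
  Swap: [9, 88, 83, 10, 19, 27]
Step 2: min=10 at 3
  Swap: [9, 10, 83, 88, 19, 27]
Step 3: min=19 at 4
  Swap: [9, 10, 19, 88, 83, 27]

After 3 steps: [9, 10, 19, 88, 83, 27]


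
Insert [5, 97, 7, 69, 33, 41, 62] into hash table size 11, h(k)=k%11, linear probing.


Insert 5: h=5 -> slot 5
Insert 97: h=9 -> slot 9
Insert 7: h=7 -> slot 7
Insert 69: h=3 -> slot 3
Insert 33: h=0 -> slot 0
Insert 41: h=8 -> slot 8
Insert 62: h=7, 3 probes -> slot 10

Table: [33, None, None, 69, None, 5, None, 7, 41, 97, 62]


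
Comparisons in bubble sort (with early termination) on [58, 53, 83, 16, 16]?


Algorithm: bubble sort (with early termination)
Input: [58, 53, 83, 16, 16]
Sorted: [16, 16, 53, 58, 83]

10


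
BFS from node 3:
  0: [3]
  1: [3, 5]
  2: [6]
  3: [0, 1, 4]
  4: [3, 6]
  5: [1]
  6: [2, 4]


Visit 3, enqueue [0, 1, 4]
Visit 0, enqueue []
Visit 1, enqueue [5]
Visit 4, enqueue [6]
Visit 5, enqueue []
Visit 6, enqueue [2]
Visit 2, enqueue []

BFS order: [3, 0, 1, 4, 5, 6, 2]


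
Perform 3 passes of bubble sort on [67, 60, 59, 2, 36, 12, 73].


Initial: [67, 60, 59, 2, 36, 12, 73]
Pass 1: [60, 59, 2, 36, 12, 67, 73] (5 swaps)
Pass 2: [59, 2, 36, 12, 60, 67, 73] (4 swaps)
Pass 3: [2, 36, 12, 59, 60, 67, 73] (3 swaps)

After 3 passes: [2, 36, 12, 59, 60, 67, 73]


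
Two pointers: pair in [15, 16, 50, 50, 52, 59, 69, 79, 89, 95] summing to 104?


lo=0(15)+hi=9(95)=110
lo=0(15)+hi=8(89)=104

Yes: 15+89=104


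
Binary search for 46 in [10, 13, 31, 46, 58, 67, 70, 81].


Step 1: lo=0, hi=7, mid=3, val=46

Found at index 3


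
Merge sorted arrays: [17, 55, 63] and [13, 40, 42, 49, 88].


Take 13 from B
Take 17 from A
Take 40 from B
Take 42 from B
Take 49 from B
Take 55 from A
Take 63 from A

Merged: [13, 17, 40, 42, 49, 55, 63, 88]


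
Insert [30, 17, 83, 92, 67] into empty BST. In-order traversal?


Insert 30: root
Insert 17: L from 30
Insert 83: R from 30
Insert 92: R from 30 -> R from 83
Insert 67: R from 30 -> L from 83

In-order: [17, 30, 67, 83, 92]


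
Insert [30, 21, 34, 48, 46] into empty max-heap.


Insert 30: [30]
Insert 21: [30, 21]
Insert 34: [34, 21, 30]
Insert 48: [48, 34, 30, 21]
Insert 46: [48, 46, 30, 21, 34]

Final heap: [48, 46, 30, 21, 34]


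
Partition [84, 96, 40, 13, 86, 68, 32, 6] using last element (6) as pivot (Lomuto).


Pivot: 6
Place pivot at 0: [6, 96, 40, 13, 86, 68, 32, 84]

Partitioned: [6, 96, 40, 13, 86, 68, 32, 84]


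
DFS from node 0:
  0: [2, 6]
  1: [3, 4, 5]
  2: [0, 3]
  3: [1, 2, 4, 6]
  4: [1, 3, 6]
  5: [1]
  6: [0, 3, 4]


Visit 0, push [6, 2]
Visit 2, push [3]
Visit 3, push [6, 4, 1]
Visit 1, push [5, 4]
Visit 4, push [6]
Visit 6, push []
Visit 5, push []

DFS order: [0, 2, 3, 1, 4, 6, 5]


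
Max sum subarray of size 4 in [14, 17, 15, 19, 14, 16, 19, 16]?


[0:4]: 65
[1:5]: 65
[2:6]: 64
[3:7]: 68
[4:8]: 65

Max: 68 at [3:7]


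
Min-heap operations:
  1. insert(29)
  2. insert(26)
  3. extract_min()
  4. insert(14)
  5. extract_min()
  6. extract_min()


insert(29) -> [29]
insert(26) -> [26, 29]
extract_min()->26, [29]
insert(14) -> [14, 29]
extract_min()->14, [29]
extract_min()->29, []

Final heap: []


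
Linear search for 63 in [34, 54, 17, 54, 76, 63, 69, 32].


i=0: 34!=63
i=1: 54!=63
i=2: 17!=63
i=3: 54!=63
i=4: 76!=63
i=5: 63==63 found!

Found at 5, 6 comps


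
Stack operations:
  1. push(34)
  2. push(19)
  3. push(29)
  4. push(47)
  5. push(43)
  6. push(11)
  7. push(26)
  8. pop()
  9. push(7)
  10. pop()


push(34) -> [34]
push(19) -> [34, 19]
push(29) -> [34, 19, 29]
push(47) -> [34, 19, 29, 47]
push(43) -> [34, 19, 29, 47, 43]
push(11) -> [34, 19, 29, 47, 43, 11]
push(26) -> [34, 19, 29, 47, 43, 11, 26]
pop()->26, [34, 19, 29, 47, 43, 11]
push(7) -> [34, 19, 29, 47, 43, 11, 7]
pop()->7, [34, 19, 29, 47, 43, 11]

Final stack: [34, 19, 29, 47, 43, 11]


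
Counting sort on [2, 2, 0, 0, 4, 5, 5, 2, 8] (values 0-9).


Input: [2, 2, 0, 0, 4, 5, 5, 2, 8]
Counts: [2, 0, 3, 0, 1, 2, 0, 0, 1, 0]

Sorted: [0, 0, 2, 2, 2, 4, 5, 5, 8]


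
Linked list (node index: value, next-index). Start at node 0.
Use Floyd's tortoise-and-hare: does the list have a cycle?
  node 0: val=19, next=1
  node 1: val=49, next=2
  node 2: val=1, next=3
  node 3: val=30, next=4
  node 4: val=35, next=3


Floyd's tortoise (slow, +1) and hare (fast, +2):
  init: slow=0, fast=0
  step 1: slow=1, fast=2
  step 2: slow=2, fast=4
  step 3: slow=3, fast=4
  step 4: slow=4, fast=4
  slow == fast at node 4: cycle detected

Cycle: yes


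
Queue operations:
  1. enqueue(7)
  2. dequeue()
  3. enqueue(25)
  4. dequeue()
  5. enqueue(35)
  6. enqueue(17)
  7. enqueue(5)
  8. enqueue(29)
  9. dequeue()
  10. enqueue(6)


enqueue(7) -> [7]
dequeue()->7, []
enqueue(25) -> [25]
dequeue()->25, []
enqueue(35) -> [35]
enqueue(17) -> [35, 17]
enqueue(5) -> [35, 17, 5]
enqueue(29) -> [35, 17, 5, 29]
dequeue()->35, [17, 5, 29]
enqueue(6) -> [17, 5, 29, 6]

Final queue: [17, 5, 29, 6]


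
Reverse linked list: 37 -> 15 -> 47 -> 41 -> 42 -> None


Step 1: curr=37, set curr.next=prev(None) | reversed so far: 37
Step 2: curr=15, set curr.next=prev(37) | reversed so far: 15 -> 37
Step 3: curr=47, set curr.next=prev(15) | reversed so far: 47 -> 15 -> 37
Step 4: curr=41, set curr.next=prev(47) | reversed so far: 41 -> 47 -> 15 -> 37
Step 5: curr=42, set curr.next=prev(41) | reversed so far: 42 -> 41 -> 47 -> 15 -> 37

42 -> 41 -> 47 -> 15 -> 37 -> None


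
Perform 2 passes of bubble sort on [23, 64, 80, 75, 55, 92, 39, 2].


Initial: [23, 64, 80, 75, 55, 92, 39, 2]
Pass 1: [23, 64, 75, 55, 80, 39, 2, 92] (4 swaps)
Pass 2: [23, 64, 55, 75, 39, 2, 80, 92] (3 swaps)

After 2 passes: [23, 64, 55, 75, 39, 2, 80, 92]


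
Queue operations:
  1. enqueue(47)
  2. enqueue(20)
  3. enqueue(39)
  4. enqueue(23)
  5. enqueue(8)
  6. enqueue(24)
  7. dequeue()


enqueue(47) -> [47]
enqueue(20) -> [47, 20]
enqueue(39) -> [47, 20, 39]
enqueue(23) -> [47, 20, 39, 23]
enqueue(8) -> [47, 20, 39, 23, 8]
enqueue(24) -> [47, 20, 39, 23, 8, 24]
dequeue()->47, [20, 39, 23, 8, 24]

Final queue: [20, 39, 23, 8, 24]


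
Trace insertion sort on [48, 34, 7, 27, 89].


Initial: [48, 34, 7, 27, 89]
Insert 34: [34, 48, 7, 27, 89]
Insert 7: [7, 34, 48, 27, 89]
Insert 27: [7, 27, 34, 48, 89]
Insert 89: [7, 27, 34, 48, 89]

Sorted: [7, 27, 34, 48, 89]


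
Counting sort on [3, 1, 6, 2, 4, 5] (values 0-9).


Input: [3, 1, 6, 2, 4, 5]
Counts: [0, 1, 1, 1, 1, 1, 1, 0, 0, 0]

Sorted: [1, 2, 3, 4, 5, 6]


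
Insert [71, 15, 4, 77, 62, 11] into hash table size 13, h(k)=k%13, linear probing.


Insert 71: h=6 -> slot 6
Insert 15: h=2 -> slot 2
Insert 4: h=4 -> slot 4
Insert 77: h=12 -> slot 12
Insert 62: h=10 -> slot 10
Insert 11: h=11 -> slot 11

Table: [None, None, 15, None, 4, None, 71, None, None, None, 62, 11, 77]


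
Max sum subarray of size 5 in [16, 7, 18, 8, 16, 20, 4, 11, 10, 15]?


[0:5]: 65
[1:6]: 69
[2:7]: 66
[3:8]: 59
[4:9]: 61
[5:10]: 60

Max: 69 at [1:6]


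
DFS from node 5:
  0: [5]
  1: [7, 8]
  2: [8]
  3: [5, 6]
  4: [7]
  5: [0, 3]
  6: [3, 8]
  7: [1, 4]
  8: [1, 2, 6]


Visit 5, push [3, 0]
Visit 0, push []
Visit 3, push [6]
Visit 6, push [8]
Visit 8, push [2, 1]
Visit 1, push [7]
Visit 7, push [4]
Visit 4, push []
Visit 2, push []

DFS order: [5, 0, 3, 6, 8, 1, 7, 4, 2]


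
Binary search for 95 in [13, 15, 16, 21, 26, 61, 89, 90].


Step 1: lo=0, hi=7, mid=3, val=21
Step 2: lo=4, hi=7, mid=5, val=61
Step 3: lo=6, hi=7, mid=6, val=89
Step 4: lo=7, hi=7, mid=7, val=90

Not found


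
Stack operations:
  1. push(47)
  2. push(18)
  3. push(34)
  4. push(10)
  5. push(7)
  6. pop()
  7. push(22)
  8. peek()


push(47) -> [47]
push(18) -> [47, 18]
push(34) -> [47, 18, 34]
push(10) -> [47, 18, 34, 10]
push(7) -> [47, 18, 34, 10, 7]
pop()->7, [47, 18, 34, 10]
push(22) -> [47, 18, 34, 10, 22]
peek()->22

Final stack: [47, 18, 34, 10, 22]


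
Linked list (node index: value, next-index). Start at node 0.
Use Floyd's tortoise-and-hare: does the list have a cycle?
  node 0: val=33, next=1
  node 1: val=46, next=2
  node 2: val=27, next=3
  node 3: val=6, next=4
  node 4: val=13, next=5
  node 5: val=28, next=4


Floyd's tortoise (slow, +1) and hare (fast, +2):
  init: slow=0, fast=0
  step 1: slow=1, fast=2
  step 2: slow=2, fast=4
  step 3: slow=3, fast=4
  step 4: slow=4, fast=4
  slow == fast at node 4: cycle detected

Cycle: yes


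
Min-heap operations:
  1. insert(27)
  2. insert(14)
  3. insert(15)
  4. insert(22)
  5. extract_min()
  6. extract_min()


insert(27) -> [27]
insert(14) -> [14, 27]
insert(15) -> [14, 27, 15]
insert(22) -> [14, 22, 15, 27]
extract_min()->14, [15, 22, 27]
extract_min()->15, [22, 27]

Final heap: [22, 27]


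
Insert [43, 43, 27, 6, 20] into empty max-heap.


Insert 43: [43]
Insert 43: [43, 43]
Insert 27: [43, 43, 27]
Insert 6: [43, 43, 27, 6]
Insert 20: [43, 43, 27, 6, 20]

Final heap: [43, 43, 27, 6, 20]


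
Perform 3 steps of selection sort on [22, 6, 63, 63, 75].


Initial: [22, 6, 63, 63, 75]
Step 1: min=6 at 1
  Swap: [6, 22, 63, 63, 75]
Step 2: min=22 at 1
  Swap: [6, 22, 63, 63, 75]
Step 3: min=63 at 2
  Swap: [6, 22, 63, 63, 75]

After 3 steps: [6, 22, 63, 63, 75]


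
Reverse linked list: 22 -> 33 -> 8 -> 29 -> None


Step 1: curr=22, set curr.next=prev(None) | reversed so far: 22
Step 2: curr=33, set curr.next=prev(22) | reversed so far: 33 -> 22
Step 3: curr=8, set curr.next=prev(33) | reversed so far: 8 -> 33 -> 22
Step 4: curr=29, set curr.next=prev(8) | reversed so far: 29 -> 8 -> 33 -> 22

29 -> 8 -> 33 -> 22 -> None


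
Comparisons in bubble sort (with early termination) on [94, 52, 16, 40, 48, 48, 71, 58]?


Algorithm: bubble sort (with early termination)
Input: [94, 52, 16, 40, 48, 48, 71, 58]
Sorted: [16, 40, 48, 48, 52, 58, 71, 94]

18


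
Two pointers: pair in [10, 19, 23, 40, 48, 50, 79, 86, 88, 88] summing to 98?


lo=0(10)+hi=9(88)=98

Yes: 10+88=98


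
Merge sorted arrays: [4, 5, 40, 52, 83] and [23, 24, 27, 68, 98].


Take 4 from A
Take 5 from A
Take 23 from B
Take 24 from B
Take 27 from B
Take 40 from A
Take 52 from A
Take 68 from B
Take 83 from A

Merged: [4, 5, 23, 24, 27, 40, 52, 68, 83, 98]


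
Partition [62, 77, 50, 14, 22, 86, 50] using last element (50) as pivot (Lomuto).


Pivot: 50
  50 <= 50: swap -> [50, 77, 62, 14, 22, 86, 50]
  14 <= 50: swap -> [50, 14, 62, 77, 22, 86, 50]
  22 <= 50: swap -> [50, 14, 22, 77, 62, 86, 50]
Place pivot at 3: [50, 14, 22, 50, 62, 86, 77]

Partitioned: [50, 14, 22, 50, 62, 86, 77]


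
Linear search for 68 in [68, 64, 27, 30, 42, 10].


i=0: 68==68 found!

Found at 0, 1 comps


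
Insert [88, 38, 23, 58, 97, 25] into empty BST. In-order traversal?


Insert 88: root
Insert 38: L from 88
Insert 23: L from 88 -> L from 38
Insert 58: L from 88 -> R from 38
Insert 97: R from 88
Insert 25: L from 88 -> L from 38 -> R from 23

In-order: [23, 25, 38, 58, 88, 97]


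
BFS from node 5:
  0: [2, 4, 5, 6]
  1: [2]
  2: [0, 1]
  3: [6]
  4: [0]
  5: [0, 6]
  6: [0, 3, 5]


Visit 5, enqueue [0, 6]
Visit 0, enqueue [2, 4]
Visit 6, enqueue [3]
Visit 2, enqueue [1]
Visit 4, enqueue []
Visit 3, enqueue []
Visit 1, enqueue []

BFS order: [5, 0, 6, 2, 4, 3, 1]


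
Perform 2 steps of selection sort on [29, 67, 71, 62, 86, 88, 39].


Initial: [29, 67, 71, 62, 86, 88, 39]
Step 1: min=29 at 0
  Swap: [29, 67, 71, 62, 86, 88, 39]
Step 2: min=39 at 6
  Swap: [29, 39, 71, 62, 86, 88, 67]

After 2 steps: [29, 39, 71, 62, 86, 88, 67]


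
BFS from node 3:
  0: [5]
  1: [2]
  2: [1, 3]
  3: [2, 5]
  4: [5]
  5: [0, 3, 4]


Visit 3, enqueue [2, 5]
Visit 2, enqueue [1]
Visit 5, enqueue [0, 4]
Visit 1, enqueue []
Visit 0, enqueue []
Visit 4, enqueue []

BFS order: [3, 2, 5, 1, 0, 4]


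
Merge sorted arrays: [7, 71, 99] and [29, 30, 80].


Take 7 from A
Take 29 from B
Take 30 from B
Take 71 from A
Take 80 from B

Merged: [7, 29, 30, 71, 80, 99]


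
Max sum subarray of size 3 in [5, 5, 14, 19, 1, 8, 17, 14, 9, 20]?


[0:3]: 24
[1:4]: 38
[2:5]: 34
[3:6]: 28
[4:7]: 26
[5:8]: 39
[6:9]: 40
[7:10]: 43

Max: 43 at [7:10]


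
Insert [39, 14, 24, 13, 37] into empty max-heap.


Insert 39: [39]
Insert 14: [39, 14]
Insert 24: [39, 14, 24]
Insert 13: [39, 14, 24, 13]
Insert 37: [39, 37, 24, 13, 14]

Final heap: [39, 37, 24, 13, 14]


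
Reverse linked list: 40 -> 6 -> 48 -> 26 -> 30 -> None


Step 1: curr=40, set curr.next=prev(None) | reversed so far: 40
Step 2: curr=6, set curr.next=prev(40) | reversed so far: 6 -> 40
Step 3: curr=48, set curr.next=prev(6) | reversed so far: 48 -> 6 -> 40
Step 4: curr=26, set curr.next=prev(48) | reversed so far: 26 -> 48 -> 6 -> 40
Step 5: curr=30, set curr.next=prev(26) | reversed so far: 30 -> 26 -> 48 -> 6 -> 40

30 -> 26 -> 48 -> 6 -> 40 -> None


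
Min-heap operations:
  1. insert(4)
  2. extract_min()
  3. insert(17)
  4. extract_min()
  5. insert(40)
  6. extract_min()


insert(4) -> [4]
extract_min()->4, []
insert(17) -> [17]
extract_min()->17, []
insert(40) -> [40]
extract_min()->40, []

Final heap: []


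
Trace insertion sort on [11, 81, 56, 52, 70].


Initial: [11, 81, 56, 52, 70]
Insert 81: [11, 81, 56, 52, 70]
Insert 56: [11, 56, 81, 52, 70]
Insert 52: [11, 52, 56, 81, 70]
Insert 70: [11, 52, 56, 70, 81]

Sorted: [11, 52, 56, 70, 81]


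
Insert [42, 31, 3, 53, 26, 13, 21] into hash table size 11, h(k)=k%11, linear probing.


Insert 42: h=9 -> slot 9
Insert 31: h=9, 1 probes -> slot 10
Insert 3: h=3 -> slot 3
Insert 53: h=9, 2 probes -> slot 0
Insert 26: h=4 -> slot 4
Insert 13: h=2 -> slot 2
Insert 21: h=10, 2 probes -> slot 1

Table: [53, 21, 13, 3, 26, None, None, None, None, 42, 31]


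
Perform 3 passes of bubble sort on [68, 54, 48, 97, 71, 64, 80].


Initial: [68, 54, 48, 97, 71, 64, 80]
Pass 1: [54, 48, 68, 71, 64, 80, 97] (5 swaps)
Pass 2: [48, 54, 68, 64, 71, 80, 97] (2 swaps)
Pass 3: [48, 54, 64, 68, 71, 80, 97] (1 swaps)

After 3 passes: [48, 54, 64, 68, 71, 80, 97]


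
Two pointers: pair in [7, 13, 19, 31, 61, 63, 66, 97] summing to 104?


lo=0(7)+hi=7(97)=104

Yes: 7+97=104


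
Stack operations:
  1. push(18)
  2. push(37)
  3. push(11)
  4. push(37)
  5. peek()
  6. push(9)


push(18) -> [18]
push(37) -> [18, 37]
push(11) -> [18, 37, 11]
push(37) -> [18, 37, 11, 37]
peek()->37
push(9) -> [18, 37, 11, 37, 9]

Final stack: [18, 37, 11, 37, 9]


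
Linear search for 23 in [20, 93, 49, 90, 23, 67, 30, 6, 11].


i=0: 20!=23
i=1: 93!=23
i=2: 49!=23
i=3: 90!=23
i=4: 23==23 found!

Found at 4, 5 comps


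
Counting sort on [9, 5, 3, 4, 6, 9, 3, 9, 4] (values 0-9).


Input: [9, 5, 3, 4, 6, 9, 3, 9, 4]
Counts: [0, 0, 0, 2, 2, 1, 1, 0, 0, 3]

Sorted: [3, 3, 4, 4, 5, 6, 9, 9, 9]


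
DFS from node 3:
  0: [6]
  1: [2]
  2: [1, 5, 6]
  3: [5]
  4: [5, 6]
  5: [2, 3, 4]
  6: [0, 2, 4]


Visit 3, push [5]
Visit 5, push [4, 2]
Visit 2, push [6, 1]
Visit 1, push []
Visit 6, push [4, 0]
Visit 0, push []
Visit 4, push []

DFS order: [3, 5, 2, 1, 6, 0, 4]


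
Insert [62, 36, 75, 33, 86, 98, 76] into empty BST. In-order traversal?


Insert 62: root
Insert 36: L from 62
Insert 75: R from 62
Insert 33: L from 62 -> L from 36
Insert 86: R from 62 -> R from 75
Insert 98: R from 62 -> R from 75 -> R from 86
Insert 76: R from 62 -> R from 75 -> L from 86

In-order: [33, 36, 62, 75, 76, 86, 98]


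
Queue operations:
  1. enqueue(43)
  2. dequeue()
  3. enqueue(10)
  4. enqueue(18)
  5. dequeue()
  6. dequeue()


enqueue(43) -> [43]
dequeue()->43, []
enqueue(10) -> [10]
enqueue(18) -> [10, 18]
dequeue()->10, [18]
dequeue()->18, []

Final queue: []


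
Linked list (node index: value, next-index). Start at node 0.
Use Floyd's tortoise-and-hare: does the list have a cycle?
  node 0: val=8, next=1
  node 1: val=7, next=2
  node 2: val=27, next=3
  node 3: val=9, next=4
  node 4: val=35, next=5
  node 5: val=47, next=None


Floyd's tortoise (slow, +1) and hare (fast, +2):
  init: slow=0, fast=0
  step 1: slow=1, fast=2
  step 2: slow=2, fast=4
  step 3: fast 4->5->None, no cycle

Cycle: no


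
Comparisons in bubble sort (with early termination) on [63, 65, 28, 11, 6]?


Algorithm: bubble sort (with early termination)
Input: [63, 65, 28, 11, 6]
Sorted: [6, 11, 28, 63, 65]

10


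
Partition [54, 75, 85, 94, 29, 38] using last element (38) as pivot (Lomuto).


Pivot: 38
  29 <= 38: swap -> [29, 75, 85, 94, 54, 38]
Place pivot at 1: [29, 38, 85, 94, 54, 75]

Partitioned: [29, 38, 85, 94, 54, 75]


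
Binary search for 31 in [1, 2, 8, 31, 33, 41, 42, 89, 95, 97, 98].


Step 1: lo=0, hi=10, mid=5, val=41
Step 2: lo=0, hi=4, mid=2, val=8
Step 3: lo=3, hi=4, mid=3, val=31

Found at index 3


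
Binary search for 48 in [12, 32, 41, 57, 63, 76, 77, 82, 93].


Step 1: lo=0, hi=8, mid=4, val=63
Step 2: lo=0, hi=3, mid=1, val=32
Step 3: lo=2, hi=3, mid=2, val=41
Step 4: lo=3, hi=3, mid=3, val=57

Not found


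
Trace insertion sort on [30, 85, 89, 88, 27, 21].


Initial: [30, 85, 89, 88, 27, 21]
Insert 85: [30, 85, 89, 88, 27, 21]
Insert 89: [30, 85, 89, 88, 27, 21]
Insert 88: [30, 85, 88, 89, 27, 21]
Insert 27: [27, 30, 85, 88, 89, 21]
Insert 21: [21, 27, 30, 85, 88, 89]

Sorted: [21, 27, 30, 85, 88, 89]


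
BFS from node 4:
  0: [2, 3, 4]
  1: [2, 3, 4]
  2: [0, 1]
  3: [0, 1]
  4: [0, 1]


Visit 4, enqueue [0, 1]
Visit 0, enqueue [2, 3]
Visit 1, enqueue []
Visit 2, enqueue []
Visit 3, enqueue []

BFS order: [4, 0, 1, 2, 3]


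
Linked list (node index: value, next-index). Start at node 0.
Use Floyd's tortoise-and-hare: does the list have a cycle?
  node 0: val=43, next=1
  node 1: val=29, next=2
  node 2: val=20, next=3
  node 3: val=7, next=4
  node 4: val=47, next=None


Floyd's tortoise (slow, +1) and hare (fast, +2):
  init: slow=0, fast=0
  step 1: slow=1, fast=2
  step 2: slow=2, fast=4
  step 3: fast -> None, no cycle

Cycle: no


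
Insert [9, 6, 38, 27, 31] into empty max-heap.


Insert 9: [9]
Insert 6: [9, 6]
Insert 38: [38, 6, 9]
Insert 27: [38, 27, 9, 6]
Insert 31: [38, 31, 9, 6, 27]

Final heap: [38, 31, 9, 6, 27]


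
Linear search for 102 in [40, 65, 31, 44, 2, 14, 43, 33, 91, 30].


i=0: 40!=102
i=1: 65!=102
i=2: 31!=102
i=3: 44!=102
i=4: 2!=102
i=5: 14!=102
i=6: 43!=102
i=7: 33!=102
i=8: 91!=102
i=9: 30!=102

Not found, 10 comps


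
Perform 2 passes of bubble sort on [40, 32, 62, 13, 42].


Initial: [40, 32, 62, 13, 42]
Pass 1: [32, 40, 13, 42, 62] (3 swaps)
Pass 2: [32, 13, 40, 42, 62] (1 swaps)

After 2 passes: [32, 13, 40, 42, 62]


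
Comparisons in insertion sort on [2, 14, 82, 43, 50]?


Algorithm: insertion sort
Input: [2, 14, 82, 43, 50]
Sorted: [2, 14, 43, 50, 82]

6


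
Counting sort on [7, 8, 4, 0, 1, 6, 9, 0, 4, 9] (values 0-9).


Input: [7, 8, 4, 0, 1, 6, 9, 0, 4, 9]
Counts: [2, 1, 0, 0, 2, 0, 1, 1, 1, 2]

Sorted: [0, 0, 1, 4, 4, 6, 7, 8, 9, 9]


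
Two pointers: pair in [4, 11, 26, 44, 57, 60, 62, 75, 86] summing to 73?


lo=0(4)+hi=8(86)=90
lo=0(4)+hi=7(75)=79
lo=0(4)+hi=6(62)=66
lo=1(11)+hi=6(62)=73

Yes: 11+62=73


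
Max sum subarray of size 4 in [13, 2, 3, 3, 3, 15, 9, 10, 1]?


[0:4]: 21
[1:5]: 11
[2:6]: 24
[3:7]: 30
[4:8]: 37
[5:9]: 35

Max: 37 at [4:8]


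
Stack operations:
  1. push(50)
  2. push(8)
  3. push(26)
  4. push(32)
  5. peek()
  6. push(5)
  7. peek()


push(50) -> [50]
push(8) -> [50, 8]
push(26) -> [50, 8, 26]
push(32) -> [50, 8, 26, 32]
peek()->32
push(5) -> [50, 8, 26, 32, 5]
peek()->5

Final stack: [50, 8, 26, 32, 5]


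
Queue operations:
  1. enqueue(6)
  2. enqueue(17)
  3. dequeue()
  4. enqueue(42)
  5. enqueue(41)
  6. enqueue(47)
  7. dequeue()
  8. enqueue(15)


enqueue(6) -> [6]
enqueue(17) -> [6, 17]
dequeue()->6, [17]
enqueue(42) -> [17, 42]
enqueue(41) -> [17, 42, 41]
enqueue(47) -> [17, 42, 41, 47]
dequeue()->17, [42, 41, 47]
enqueue(15) -> [42, 41, 47, 15]

Final queue: [42, 41, 47, 15]


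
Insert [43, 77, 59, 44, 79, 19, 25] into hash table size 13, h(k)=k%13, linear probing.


Insert 43: h=4 -> slot 4
Insert 77: h=12 -> slot 12
Insert 59: h=7 -> slot 7
Insert 44: h=5 -> slot 5
Insert 79: h=1 -> slot 1
Insert 19: h=6 -> slot 6
Insert 25: h=12, 1 probes -> slot 0

Table: [25, 79, None, None, 43, 44, 19, 59, None, None, None, None, 77]


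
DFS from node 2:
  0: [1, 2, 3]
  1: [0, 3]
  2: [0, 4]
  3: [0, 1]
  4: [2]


Visit 2, push [4, 0]
Visit 0, push [3, 1]
Visit 1, push [3]
Visit 3, push []
Visit 4, push []

DFS order: [2, 0, 1, 3, 4]


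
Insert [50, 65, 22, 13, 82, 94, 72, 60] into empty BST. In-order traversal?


Insert 50: root
Insert 65: R from 50
Insert 22: L from 50
Insert 13: L from 50 -> L from 22
Insert 82: R from 50 -> R from 65
Insert 94: R from 50 -> R from 65 -> R from 82
Insert 72: R from 50 -> R from 65 -> L from 82
Insert 60: R from 50 -> L from 65

In-order: [13, 22, 50, 60, 65, 72, 82, 94]
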